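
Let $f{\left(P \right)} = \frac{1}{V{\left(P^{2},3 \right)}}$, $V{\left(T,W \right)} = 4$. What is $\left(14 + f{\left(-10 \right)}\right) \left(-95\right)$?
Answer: $- \frac{5415}{4} \approx -1353.8$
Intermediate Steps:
$f{\left(P \right)} = \frac{1}{4}$
$\left(14 + f{\left(-10 \right)}\right) \left(-95\right) = \left(14 + \frac{1}{4}\right) \left(-95\right) = \frac{57}{4} \left(-95\right) = - \frac{5415}{4}$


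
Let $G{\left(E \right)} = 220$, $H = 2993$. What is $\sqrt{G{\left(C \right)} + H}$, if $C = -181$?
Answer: $3 \sqrt{357} \approx 56.683$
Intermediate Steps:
$\sqrt{G{\left(C \right)} + H} = \sqrt{220 + 2993} = \sqrt{3213} = 3 \sqrt{357}$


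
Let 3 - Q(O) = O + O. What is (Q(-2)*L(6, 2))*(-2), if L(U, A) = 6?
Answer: -84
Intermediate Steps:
Q(O) = 3 - 2*O (Q(O) = 3 - (O + O) = 3 - 2*O)
(Q(-2)*L(6, 2))*(-2) = ((3 - 2*(-2))*6)*(-2) = ((3 + 4)*6)*(-2) = (7*6)*(-2) = 42*(-2) = -84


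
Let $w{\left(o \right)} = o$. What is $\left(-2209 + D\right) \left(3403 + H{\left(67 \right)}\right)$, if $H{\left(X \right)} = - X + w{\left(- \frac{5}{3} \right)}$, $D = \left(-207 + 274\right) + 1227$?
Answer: $-3050915$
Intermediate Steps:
$D = 1294$ ($D = 67 + 1227 = 1294$)
$H{\left(X \right)} = - \frac{5}{3} - X$ ($H{\left(X \right)} = - X - \frac{5}{3} = - \frac{5}{3} - X$)
$\left(-2209 + D\right) \left(3403 + H{\left(67 \right)}\right) = \left(-2209 + 1294\right) \left(3403 - \frac{206}{3}\right) = - 915 \left(3403 - \frac{206}{3}\right) = \left(-915\right) \frac{10003}{3} = -3050915$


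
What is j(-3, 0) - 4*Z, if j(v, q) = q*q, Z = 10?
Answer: -40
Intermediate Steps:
j(v, q) = q²
j(-3, 0) - 4*Z = 0² - 4*10 = 0 - 40 = -40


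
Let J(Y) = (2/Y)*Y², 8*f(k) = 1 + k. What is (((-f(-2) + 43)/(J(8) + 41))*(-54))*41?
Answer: -127305/76 ≈ -1675.1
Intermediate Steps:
f(k) = ⅛ + k/8 (f(k) = (1 + k)/8 = ⅛ + k/8)
J(Y) = 2*Y
(((-f(-2) + 43)/(J(8) + 41))*(-54))*41 = (((-(⅛ + (⅛)*(-2)) + 43)/(2*8 + 41))*(-54))*41 = (((-(⅛ - ¼) + 43)/(16 + 41))*(-54))*41 = (((-1*(-⅛) + 43)/57)*(-54))*41 = (((⅛ + 43)*(1/57))*(-54))*41 = (((345/8)*(1/57))*(-54))*41 = ((115/152)*(-54))*41 = -3105/76*41 = -127305/76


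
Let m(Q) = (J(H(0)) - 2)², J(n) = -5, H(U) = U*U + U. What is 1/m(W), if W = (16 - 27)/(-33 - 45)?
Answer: 1/49 ≈ 0.020408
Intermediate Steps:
H(U) = U + U² (H(U) = U² + U = U + U²)
W = 11/78 (W = -11/(-78) = -11*(-1/78) = 11/78 ≈ 0.14103)
m(Q) = 49 (m(Q) = (-5 - 2)² = (-7)² = 49)
1/m(W) = 1/49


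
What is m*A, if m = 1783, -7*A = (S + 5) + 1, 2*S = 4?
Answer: -14264/7 ≈ -2037.7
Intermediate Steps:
S = 2 (S = (½)*4 = 2)
A = -8/7 (A = -((2 + 5) + 1)/7 = -(7 + 1)/7 = -⅐*8 = -8/7 ≈ -1.1429)
m*A = 1783*(-8/7) = -14264/7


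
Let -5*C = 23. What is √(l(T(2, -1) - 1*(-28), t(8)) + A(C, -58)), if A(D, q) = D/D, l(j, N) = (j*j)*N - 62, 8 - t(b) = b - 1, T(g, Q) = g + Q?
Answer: 2*√195 ≈ 27.928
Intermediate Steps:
T(g, Q) = Q + g
t(b) = 9 - b (t(b) = 8 - (b - 1) = 8 - (-1 + b) = 8 + (1 - b) = 9 - b)
l(j, N) = -62 + N*j² (l(j, N) = j²*N - 62 = N*j² - 62 = -62 + N*j²)
C = -23/5 (C = -⅕*23 = -23/5 ≈ -4.6000)
A(D, q) = 1
√(l(T(2, -1) - 1*(-28), t(8)) + A(C, -58)) = √((-62 + (9 - 1*8)*((-1 + 2) - 1*(-28))²) + 1) = √((-62 + (9 - 8)*(1 + 28)²) + 1) = √((-62 + 1*29²) + 1) = √((-62 + 1*841) + 1) = √((-62 + 841) + 1) = √(779 + 1) = √780 = 2*√195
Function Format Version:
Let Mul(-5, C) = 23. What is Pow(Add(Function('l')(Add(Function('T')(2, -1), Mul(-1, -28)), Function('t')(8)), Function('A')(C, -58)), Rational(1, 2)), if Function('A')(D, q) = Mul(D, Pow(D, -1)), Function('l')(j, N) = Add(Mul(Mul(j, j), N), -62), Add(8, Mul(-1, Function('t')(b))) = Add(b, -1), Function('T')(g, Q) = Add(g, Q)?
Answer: Mul(2, Pow(195, Rational(1, 2))) ≈ 27.928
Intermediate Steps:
Function('T')(g, Q) = Add(Q, g)
Function('t')(b) = Add(9, Mul(-1, b)) (Function('t')(b) = Add(8, Mul(-1, Add(b, -1))) = Add(8, Mul(-1, Add(-1, b))) = Add(8, Add(1, Mul(-1, b))) = Add(9, Mul(-1, b)))
Function('l')(j, N) = Add(-62, Mul(N, Pow(j, 2))) (Function('l')(j, N) = Add(Mul(Pow(j, 2), N), -62) = Add(Mul(N, Pow(j, 2)), -62) = Add(-62, Mul(N, Pow(j, 2))))
C = Rational(-23, 5) (C = Mul(Rational(-1, 5), 23) = Rational(-23, 5) ≈ -4.6000)
Function('A')(D, q) = 1
Pow(Add(Function('l')(Add(Function('T')(2, -1), Mul(-1, -28)), Function('t')(8)), Function('A')(C, -58)), Rational(1, 2)) = Pow(Add(Add(-62, Mul(Add(9, Mul(-1, 8)), Pow(Add(Add(-1, 2), Mul(-1, -28)), 2))), 1), Rational(1, 2)) = Pow(Add(Add(-62, Mul(Add(9, -8), Pow(Add(1, 28), 2))), 1), Rational(1, 2)) = Pow(Add(Add(-62, Mul(1, Pow(29, 2))), 1), Rational(1, 2)) = Pow(Add(Add(-62, Mul(1, 841)), 1), Rational(1, 2)) = Pow(Add(Add(-62, 841), 1), Rational(1, 2)) = Pow(Add(779, 1), Rational(1, 2)) = Pow(780, Rational(1, 2)) = Mul(2, Pow(195, Rational(1, 2)))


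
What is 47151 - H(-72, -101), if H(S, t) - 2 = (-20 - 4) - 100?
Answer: 47273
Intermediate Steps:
H(S, t) = -122 (H(S, t) = 2 + ((-20 - 4) - 100) = 2 + (-24 - 100) = 2 - 124 = -122)
47151 - H(-72, -101) = 47151 - 1*(-122) = 47151 + 122 = 47273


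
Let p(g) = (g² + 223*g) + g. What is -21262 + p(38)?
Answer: -11306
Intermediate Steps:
p(g) = g² + 224*g
-21262 + p(38) = -21262 + 38*(224 + 38) = -21262 + 38*262 = -21262 + 9956 = -11306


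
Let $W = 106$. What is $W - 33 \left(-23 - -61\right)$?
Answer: $-1148$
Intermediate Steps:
$W - 33 \left(-23 - -61\right) = 106 - 33 \left(-23 - -61\right) = 106 - 33 \left(-23 + 61\right) = 106 - 1254 = -1148$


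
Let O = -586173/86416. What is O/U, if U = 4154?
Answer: -586173/358972064 ≈ -0.0016329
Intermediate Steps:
O = -586173/86416 (O = -586173*1/86416 = -586173/86416 ≈ -6.7832)
O/U = -586173/86416/4154 = -586173/86416*1/4154 = -586173/358972064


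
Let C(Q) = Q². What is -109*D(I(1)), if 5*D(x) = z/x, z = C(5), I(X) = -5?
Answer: 109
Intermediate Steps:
z = 25 (z = 5² = 25)
D(x) = 5/x (D(x) = (25/x)/5 = 5/x)
-109*D(I(1)) = -545/(-5) = -545*(-1)/5 = -109*(-1) = 109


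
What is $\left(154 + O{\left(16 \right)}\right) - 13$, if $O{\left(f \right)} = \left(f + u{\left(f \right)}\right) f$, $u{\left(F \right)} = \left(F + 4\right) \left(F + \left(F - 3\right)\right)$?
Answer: $9677$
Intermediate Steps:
$u{\left(F \right)} = \left(-3 + 2 F\right) \left(4 + F\right)$ ($u{\left(F \right)} = \left(4 + F\right) \left(F + \left(-3 + F\right)\right) = \left(4 + F\right) \left(-3 + 2 F\right) = \left(-3 + 2 F\right) \left(4 + F\right)$)
$O{\left(f \right)} = f \left(-12 + 2 f^{2} + 6 f\right)$ ($O{\left(f \right)} = \left(f + \left(-12 + 2 f^{2} + 5 f\right)\right) f = \left(-12 + 2 f^{2} + 6 f\right) f = f \left(-12 + 2 f^{2} + 6 f\right)$)
$\left(154 + O{\left(16 \right)}\right) - 13 = \left(154 + 2 \cdot 16 \left(-6 + 16^{2} + 3 \cdot 16\right)\right) - 13 = \left(154 + 2 \cdot 16 \left(-6 + 256 + 48\right)\right) - 13 = \left(154 + 2 \cdot 16 \cdot 298\right) - 13 = \left(154 + 9536\right) - 13 = 9690 - 13 = 9677$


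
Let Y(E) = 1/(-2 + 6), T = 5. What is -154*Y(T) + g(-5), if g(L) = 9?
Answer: -59/2 ≈ -29.500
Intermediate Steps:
Y(E) = ¼ (Y(E) = 1/4 = ¼)
-154*Y(T) + g(-5) = -154*¼ + 9 = -77/2 + 9 = -59/2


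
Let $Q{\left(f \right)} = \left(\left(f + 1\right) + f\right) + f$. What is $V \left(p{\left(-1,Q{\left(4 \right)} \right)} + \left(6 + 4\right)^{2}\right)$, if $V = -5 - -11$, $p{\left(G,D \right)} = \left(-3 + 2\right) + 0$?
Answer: $594$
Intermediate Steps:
$Q{\left(f \right)} = 1 + 3 f$ ($Q{\left(f \right)} = \left(\left(1 + f\right) + f\right) + f = \left(1 + 2 f\right) + f = 1 + 3 f$)
$p{\left(G,D \right)} = -1$ ($p{\left(G,D \right)} = -1 + 0 = -1$)
$V = 6$ ($V = -5 + 11 = 6$)
$V \left(p{\left(-1,Q{\left(4 \right)} \right)} + \left(6 + 4\right)^{2}\right) = 6 \left(-1 + \left(6 + 4\right)^{2}\right) = 6 \left(-1 + 10^{2}\right) = 6 \left(-1 + 100\right) = 6 \cdot 99 = 594$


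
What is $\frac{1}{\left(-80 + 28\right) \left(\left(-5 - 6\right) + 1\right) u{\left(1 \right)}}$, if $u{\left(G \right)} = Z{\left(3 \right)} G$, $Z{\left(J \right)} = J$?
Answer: $\frac{1}{1560} \approx 0.00064103$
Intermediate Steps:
$u{\left(G \right)} = 3 G$
$\frac{1}{\left(-80 + 28\right) \left(\left(-5 - 6\right) + 1\right) u{\left(1 \right)}} = \frac{1}{\left(-80 + 28\right) \left(\left(-5 - 6\right) + 1\right) 3 \cdot 1} = \frac{1}{\left(-52\right) \left(\left(-5 - 6\right) + 1\right) 3} = \frac{1}{\left(-52\right) \left(-11 + 1\right) 3} = \frac{1}{\left(-52\right) \left(\left(-10\right) 3\right)} = \frac{1}{\left(-52\right) \left(-30\right)} = \frac{1}{1560}$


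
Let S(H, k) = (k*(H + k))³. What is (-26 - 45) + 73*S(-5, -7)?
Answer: 43267321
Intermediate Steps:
S(H, k) = k³*(H + k)³
(-26 - 45) + 73*S(-5, -7) = (-26 - 45) + 73*((-7)³*(-5 - 7)³) = -71 + 73*(-343*(-12)³) = -71 + 73*(-343*(-1728)) = -71 + 73*592704 = -71 + 43267392 = 43267321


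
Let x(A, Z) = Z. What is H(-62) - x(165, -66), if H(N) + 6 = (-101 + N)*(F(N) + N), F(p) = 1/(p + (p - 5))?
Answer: 1311577/129 ≈ 10167.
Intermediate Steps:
F(p) = 1/(-5 + 2*p) (F(p) = 1/(p + (-5 + p)) = 1/(-5 + 2*p))
H(N) = -6 + (-101 + N)*(N + 1/(-5 + 2*N)) (H(N) = -6 + (-101 + N)*(1/(-5 + 2*N) + N) = -6 + (-101 + N)*(N + 1/(-5 + 2*N)))
H(-62) - x(165, -66) = (-71 - 207*(-62)**2 + 2*(-62)**3 + 494*(-62))/(-5 + 2*(-62)) - 1*(-66) = (-71 - 207*3844 + 2*(-238328) - 30628)/(-5 - 124) + 66 = (-71 - 795708 - 476656 - 30628)/(-129) + 66 = -1/129*(-1303063) + 66 = 1303063/129 + 66 = 1311577/129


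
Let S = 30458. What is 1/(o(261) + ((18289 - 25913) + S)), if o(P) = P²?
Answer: 1/90955 ≈ 1.0994e-5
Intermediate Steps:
1/(o(261) + ((18289 - 25913) + S)) = 1/(261² + ((18289 - 25913) + 30458)) = 1/(68121 + (-7624 + 30458)) = 1/(68121 + 22834) = 1/90955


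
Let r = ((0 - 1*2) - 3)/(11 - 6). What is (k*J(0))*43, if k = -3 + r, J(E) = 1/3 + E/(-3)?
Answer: -172/3 ≈ -57.333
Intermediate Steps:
r = -1 (r = ((0 - 2) - 3)/5 = (-2 - 3)*(⅕) = -5*⅕ = -1)
J(E) = ⅓ - E/3 (J(E) = 1*(⅓) + E*(-⅓) = ⅓ - E/3)
k = -4 (k = -3 - 1 = -4)
(k*J(0))*43 = -4*(⅓ - ⅓*0)*43 = -4*(⅓ + 0)*43 = -4*⅓*43 = -4/3*43 = -172/3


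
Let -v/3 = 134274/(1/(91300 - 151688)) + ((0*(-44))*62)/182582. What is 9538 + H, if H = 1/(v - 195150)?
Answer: 232015853918869/24325419786 ≈ 9538.0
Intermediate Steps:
v = 24325614936 (v = -3*(134274/(1/(91300 - 151688)) + ((0*(-44))*62)/182582) = -3*(134274/(1/(-60388)) + (0*62)*(1/182582)) = -3*(134274/(-1/60388) + 0*(1/182582)) = -3*(134274*(-60388) + 0) = -3*(-8108538312 + 0) = -3*(-8108538312) = 24325614936)
H = 1/24325419786 (H = 1/(24325614936 - 195150) = 1/24325419786 ≈ 4.1109e-11)
9538 + H = 9538 + 1/24325419786 = 232015853918869/24325419786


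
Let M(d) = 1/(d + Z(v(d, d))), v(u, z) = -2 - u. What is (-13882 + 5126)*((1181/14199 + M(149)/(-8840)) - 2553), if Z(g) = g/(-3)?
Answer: 419462977623664513/18765114420 ≈ 2.2353e+7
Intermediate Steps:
Z(g) = -g/3
M(d) = 1/(⅔ + 4*d/3) (M(d) = 1/(d - (-2 - d)/3) = 1/(d + (⅔ + d/3)) = 1/(⅔ + 4*d/3))
(-13882 + 5126)*((1181/14199 + M(149)/(-8840)) - 2553) = (-13882 + 5126)*((1181/14199 + (3/(2*(1 + 2*149)))/(-8840)) - 2553) = -8756*((1181*(1/14199) + (3/(2*(1 + 298)))*(-1/8840)) - 2553) = -8756*((1181/14199 + ((3/2)/299)*(-1/8840)) - 2553) = -8756*((1181/14199 + ((3/2)*(1/299))*(-1/8840)) - 2553) = -8756*((1181/14199 + (3/598)*(-1/8840)) - 2553) = -8756*((1181/14199 - 3/5286320) - 2553) = -8756*(6243101323/75060457680 - 2553) = -8756*(-191623105355717/75060457680) = 419462977623664513/18765114420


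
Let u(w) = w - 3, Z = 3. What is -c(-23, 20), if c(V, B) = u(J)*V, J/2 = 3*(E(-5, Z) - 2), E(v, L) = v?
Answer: -1035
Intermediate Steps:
J = -42 (J = 2*(3*(-5 - 2)) = 2*(3*(-7)) = 2*(-21) = -42)
u(w) = -3 + w
c(V, B) = -45*V (c(V, B) = (-3 - 42)*V = -45*V)
-c(-23, 20) = -(-45)*(-23) = -1*1035 = -1035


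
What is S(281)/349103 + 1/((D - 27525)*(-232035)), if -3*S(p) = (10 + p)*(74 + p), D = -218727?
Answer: -20284374397501/205643559069180 ≈ -0.098639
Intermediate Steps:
S(p) = -(10 + p)*(74 + p)/3
S(281)/349103 + 1/((D - 27525)*(-232035)) = (-740/3 - 28*281 - ⅓*281²)/349103 + 1/(-218727 - 27525*(-232035)) = (-740/3 - 7868 - ⅓*78961)*(1/349103) - 1/232035/(-246252) = (-740/3 - 7868 - 78961/3)*(1/349103) - 1/246252*(-1/232035) = -34435*1/349103 + 1/57139082820 = -355/3599 + 1/57139082820 = -20284374397501/205643559069180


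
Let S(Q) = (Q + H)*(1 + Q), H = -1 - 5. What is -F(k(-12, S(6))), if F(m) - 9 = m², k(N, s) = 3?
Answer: -18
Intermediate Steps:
H = -6
S(Q) = (1 + Q)*(-6 + Q) (S(Q) = (Q - 6)*(1 + Q) = (-6 + Q)*(1 + Q) = (1 + Q)*(-6 + Q))
F(m) = 9 + m²
-F(k(-12, S(6))) = -(9 + 3²) = -(9 + 9) = -1*18 = -18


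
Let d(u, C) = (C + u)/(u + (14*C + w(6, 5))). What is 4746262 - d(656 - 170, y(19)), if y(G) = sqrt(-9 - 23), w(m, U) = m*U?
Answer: 161686129889/34066 + 1572*I*sqrt(2)/17033 ≈ 4.7463e+6 + 0.13052*I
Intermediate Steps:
w(m, U) = U*m
y(G) = 4*I*sqrt(2) (y(G) = sqrt(-32) = 4*I*sqrt(2))
d(u, C) = (C + u)/(30 + u + 14*C) (d(u, C) = (C + u)/(u + (14*C + 5*6)) = (C + u)/(u + (14*C + 30)) = (C + u)/(u + (30 + 14*C)) = (C + u)/(30 + u + 14*C))
4746262 - d(656 - 170, y(19)) = 4746262 - (4*I*sqrt(2) + (656 - 170))/(30 + (656 - 170) + 14*(4*I*sqrt(2))) = 4746262 - (4*I*sqrt(2) + 486)/(30 + 486 + 56*I*sqrt(2)) = 4746262 - (486 + 4*I*sqrt(2))/(516 + 56*I*sqrt(2))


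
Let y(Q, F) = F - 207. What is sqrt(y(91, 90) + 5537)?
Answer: 2*sqrt(1355) ≈ 73.621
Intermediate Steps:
y(Q, F) = -207 + F
sqrt(y(91, 90) + 5537) = sqrt((-207 + 90) + 5537) = sqrt(-117 + 5537) = sqrt(5420) = 2*sqrt(1355)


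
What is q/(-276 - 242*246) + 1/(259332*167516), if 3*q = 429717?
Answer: -43212679038415/18043018367584 ≈ -2.3950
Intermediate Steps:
q = 143239 (q = (⅓)*429717 = 143239)
q/(-276 - 242*246) + 1/(259332*167516) = 143239/(-276 - 242*246) + 1/(259332*167516) = 143239/(-276 - 59532) + (1/259332)*(1/167516) = 143239/(-59808) + 1/43442259312 = 143239*(-1/59808) + 1/43442259312 = -143239/59808 + 1/43442259312 = -43212679038415/18043018367584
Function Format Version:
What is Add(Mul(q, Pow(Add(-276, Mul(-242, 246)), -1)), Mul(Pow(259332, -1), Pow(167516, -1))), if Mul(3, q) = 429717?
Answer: Rational(-43212679038415, 18043018367584) ≈ -2.3950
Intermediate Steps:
q = 143239 (q = Mul(Rational(1, 3), 429717) = 143239)
Add(Mul(q, Pow(Add(-276, Mul(-242, 246)), -1)), Mul(Pow(259332, -1), Pow(167516, -1))) = Add(Mul(143239, Pow(Add(-276, Mul(-242, 246)), -1)), Mul(Pow(259332, -1), Pow(167516, -1))) = Add(Mul(143239, Pow(Add(-276, -59532), -1)), Mul(Rational(1, 259332), Rational(1, 167516))) = Add(Mul(143239, Pow(-59808, -1)), Rational(1, 43442259312)) = Add(Mul(143239, Rational(-1, 59808)), Rational(1, 43442259312)) = Add(Rational(-143239, 59808), Rational(1, 43442259312)) = Rational(-43212679038415, 18043018367584)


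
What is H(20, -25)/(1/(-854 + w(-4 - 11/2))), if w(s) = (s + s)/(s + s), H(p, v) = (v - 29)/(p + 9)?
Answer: 46062/29 ≈ 1588.3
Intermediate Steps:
H(p, v) = (-29 + v)/(9 + p)
w(s) = 1 (w(s) = (2*s)/((2*s)) = (2*s)*(1/(2*s)) = 1)
H(20, -25)/(1/(-854 + w(-4 - 11/2))) = ((-29 - 25)/(9 + 20))/(1/(-854 + 1)) = (-54/29)/(1/(-853)) = ((1/29)*(-54))/(-1/853) = -54/29*(-853) = 46062/29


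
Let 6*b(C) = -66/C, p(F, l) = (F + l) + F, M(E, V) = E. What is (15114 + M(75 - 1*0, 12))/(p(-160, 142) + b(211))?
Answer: -1068293/12523 ≈ -85.307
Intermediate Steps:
p(F, l) = l + 2*F
b(C) = -11/C (b(C) = (-66/C)/6 = -11/C)
(15114 + M(75 - 1*0, 12))/(p(-160, 142) + b(211)) = (15114 + (75 - 1*0))/((142 + 2*(-160)) - 11/211) = (15114 + (75 + 0))/((142 - 320) - 11*1/211) = (15114 + 75)/(-178 - 11/211) = 15189/(-37569/211) = 15189*(-211/37569) = -1068293/12523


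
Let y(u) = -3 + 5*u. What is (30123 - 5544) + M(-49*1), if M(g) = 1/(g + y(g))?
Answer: 7299962/297 ≈ 24579.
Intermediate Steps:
M(g) = 1/(-3 + 6*g) (M(g) = 1/(g + (-3 + 5*g)) = 1/(-3 + 6*g))
(30123 - 5544) + M(-49*1) = (30123 - 5544) + 1/(3*(-1 + 2*(-49*1))) = 24579 + 1/(3*(-1 + 2*(-49))) = 24579 + 1/(3*(-1 - 98)) = 24579 + (⅓)/(-99) = 24579 + (⅓)*(-1/99) = 24579 - 1/297 = 7299962/297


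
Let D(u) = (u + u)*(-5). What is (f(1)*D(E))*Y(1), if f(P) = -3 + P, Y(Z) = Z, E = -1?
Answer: -20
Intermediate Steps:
D(u) = -10*u (D(u) = (2*u)*(-5) = -10*u)
(f(1)*D(E))*Y(1) = ((-3 + 1)*(-10*(-1)))*1 = -2*10*1 = -20*1 = -20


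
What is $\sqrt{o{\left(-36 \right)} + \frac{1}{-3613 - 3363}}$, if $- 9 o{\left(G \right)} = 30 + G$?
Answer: $\frac{\sqrt{4561323}}{2616} \approx 0.81641$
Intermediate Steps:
$o{\left(G \right)} = - \frac{10}{3} - \frac{G}{9}$ ($o{\left(G \right)} = - \frac{30 + G}{9} = - \frac{10}{3} - \frac{G}{9}$)
$\sqrt{o{\left(-36 \right)} + \frac{1}{-3613 - 3363}} = \sqrt{\left(- \frac{10}{3} - -4\right) + \frac{1}{-3613 - 3363}} = \sqrt{\left(- \frac{10}{3} + 4\right) + \frac{1}{-6976}} = \sqrt{\frac{2}{3} - \frac{1}{6976}} = \sqrt{\frac{13949}{20928}} = \frac{\sqrt{4561323}}{2616}$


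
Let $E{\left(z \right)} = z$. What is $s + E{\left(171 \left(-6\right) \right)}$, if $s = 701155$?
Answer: $700129$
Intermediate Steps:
$s + E{\left(171 \left(-6\right) \right)} = 701155 + 171 \left(-6\right) = 701155 - 1026 = 700129$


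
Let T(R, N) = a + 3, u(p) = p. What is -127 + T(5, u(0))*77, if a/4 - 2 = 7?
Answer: 2876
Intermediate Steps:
a = 36 (a = 8 + 4*7 = 8 + 28 = 36)
T(R, N) = 39 (T(R, N) = 36 + 3 = 39)
-127 + T(5, u(0))*77 = -127 + 39*77 = -127 + 3003 = 2876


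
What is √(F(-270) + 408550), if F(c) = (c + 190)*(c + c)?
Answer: 5*√18070 ≈ 672.12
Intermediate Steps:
F(c) = 2*c*(190 + c) (F(c) = (190 + c)*(2*c) = 2*c*(190 + c))
√(F(-270) + 408550) = √(2*(-270)*(190 - 270) + 408550) = √(2*(-270)*(-80) + 408550) = √(43200 + 408550) = √451750 = 5*√18070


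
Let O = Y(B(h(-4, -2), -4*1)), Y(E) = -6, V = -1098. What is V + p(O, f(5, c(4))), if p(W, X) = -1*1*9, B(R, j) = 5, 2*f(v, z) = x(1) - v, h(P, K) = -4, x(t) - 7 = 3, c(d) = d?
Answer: -1107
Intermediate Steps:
x(t) = 10 (x(t) = 7 + 3 = 10)
f(v, z) = 5 - v/2 (f(v, z) = (10 - v)/2 = 5 - v/2)
O = -6
p(W, X) = -9 (p(W, X) = -1*9 = -9)
V + p(O, f(5, c(4))) = -1098 - 9 = -1107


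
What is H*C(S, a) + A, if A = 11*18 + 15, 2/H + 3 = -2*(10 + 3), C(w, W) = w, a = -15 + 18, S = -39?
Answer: 6255/29 ≈ 215.69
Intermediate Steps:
a = 3
H = -2/29 (H = 2/(-3 - 2*(10 + 3)) = 2/(-3 - 2*13) = 2/(-3 - 26) = 2/(-29) = 2*(-1/29) = -2/29 ≈ -0.068966)
A = 213 (A = 198 + 15 = 213)
H*C(S, a) + A = -2/29*(-39) + 213 = 78/29 + 213 = 6255/29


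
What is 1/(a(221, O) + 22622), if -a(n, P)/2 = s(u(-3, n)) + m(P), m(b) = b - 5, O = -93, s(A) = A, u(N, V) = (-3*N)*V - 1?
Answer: 1/18842 ≈ 5.3073e-5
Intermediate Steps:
u(N, V) = -1 - 3*N*V (u(N, V) = -3*N*V - 1 = -1 - 3*N*V)
m(b) = -5 + b
a(n, P) = 12 - 18*n - 2*P (a(n, P) = -2*((-1 - 3*(-3)*n) + (-5 + P)) = -2*((-1 + 9*n) + (-5 + P)) = -2*(-6 + P + 9*n) = 12 - 18*n - 2*P)
1/(a(221, O) + 22622) = 1/((12 - 18*221 - 2*(-93)) + 22622) = 1/((12 - 3978 + 186) + 22622) = 1/(-3780 + 22622) = 1/18842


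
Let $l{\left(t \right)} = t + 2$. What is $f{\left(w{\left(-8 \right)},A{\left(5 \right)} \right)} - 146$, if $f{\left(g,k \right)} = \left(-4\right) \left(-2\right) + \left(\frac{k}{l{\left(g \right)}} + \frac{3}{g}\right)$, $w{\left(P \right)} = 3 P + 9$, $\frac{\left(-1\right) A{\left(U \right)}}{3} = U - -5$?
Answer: $- \frac{8833}{65} \approx -135.89$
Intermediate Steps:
$A{\left(U \right)} = -15 - 3 U$ ($A{\left(U \right)} = - 3 \left(U - -5\right) = - 3 \left(U + 5\right) = - 3 \left(5 + U\right) = -15 - 3 U$)
$l{\left(t \right)} = 2 + t$
$w{\left(P \right)} = 9 + 3 P$
$f{\left(g,k \right)} = 8 + \frac{3}{g} + \frac{k}{2 + g}$ ($f{\left(g,k \right)} = \left(-4\right) \left(-2\right) + \left(\frac{k}{2 + g} + \frac{3}{g}\right) = 8 + \left(\frac{3}{g} + \frac{k}{2 + g}\right) = 8 + \frac{3}{g} + \frac{k}{2 + g}$)
$f{\left(w{\left(-8 \right)},A{\left(5 \right)} \right)} - 146 = \left(8 + \frac{3}{9 + 3 \left(-8\right)} + \frac{-15 - 15}{2 + \left(9 + 3 \left(-8\right)\right)}\right) - 146 = \left(8 + \frac{3}{9 - 24} + \frac{-15 - 15}{2 + \left(9 - 24\right)}\right) - 146 = \left(8 + \frac{3}{-15} - \frac{30}{2 - 15}\right) - 146 = \left(8 + 3 \left(- \frac{1}{15}\right) - \frac{30}{-13}\right) - 146 = \left(8 - \frac{1}{5} - - \frac{30}{13}\right) - 146 = \left(8 - \frac{1}{5} + \frac{30}{13}\right) - 146 = \frac{657}{65} - 146 = - \frac{8833}{65}$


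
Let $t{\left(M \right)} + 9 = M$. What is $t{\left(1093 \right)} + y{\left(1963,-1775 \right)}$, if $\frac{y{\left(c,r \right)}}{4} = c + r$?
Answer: $1836$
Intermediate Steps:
$y{\left(c,r \right)} = 4 c + 4 r$ ($y{\left(c,r \right)} = 4 \left(c + r\right) = 4 c + 4 r$)
$t{\left(M \right)} = -9 + M$
$t{\left(1093 \right)} + y{\left(1963,-1775 \right)} = \left(-9 + 1093\right) + \left(4 \cdot 1963 + 4 \left(-1775\right)\right) = 1084 + \left(7852 - 7100\right) = 1084 + 752 = 1836$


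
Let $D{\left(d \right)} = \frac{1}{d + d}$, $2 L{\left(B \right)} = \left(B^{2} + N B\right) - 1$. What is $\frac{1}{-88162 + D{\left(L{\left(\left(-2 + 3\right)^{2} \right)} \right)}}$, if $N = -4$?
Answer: $- \frac{4}{352649} \approx -1.1343 \cdot 10^{-5}$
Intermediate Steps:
$L{\left(B \right)} = - \frac{1}{2} + \frac{B^{2}}{2} - 2 B$ ($L{\left(B \right)} = \frac{\left(B^{2} - 4 B\right) - 1}{2} = \frac{-1 + B^{2} - 4 B}{2} = - \frac{1}{2} + \frac{B^{2}}{2} - 2 B$)
$D{\left(d \right)} = \frac{1}{2 d}$
$\frac{1}{-88162 + D{\left(L{\left(\left(-2 + 3\right)^{2} \right)} \right)}} = \frac{1}{-88162 + \frac{1}{2 \left(- \frac{1}{2} + \frac{\left(\left(-2 + 3\right)^{2}\right)^{2}}{2} - 2 \left(-2 + 3\right)^{2}\right)}} = \frac{1}{-88162 + \frac{1}{2 \left(- \frac{1}{2} + \frac{\left(1^{2}\right)^{2}}{2} - 2 \cdot 1^{2}\right)}} = \frac{1}{-88162 + \frac{1}{2 \left(- \frac{1}{2} + \frac{1^{2}}{2} - 2\right)}} = \frac{1}{-88162 + \frac{1}{2 \left(- \frac{1}{2} + \frac{1}{2} \cdot 1 - 2\right)}} = \frac{1}{-88162 + \frac{1}{2 \left(- \frac{1}{2} + \frac{1}{2} - 2\right)}} = \frac{1}{-88162 + \frac{1}{2 \left(-2\right)}} = \frac{1}{-88162 + \frac{1}{2} \left(- \frac{1}{2}\right)} = \frac{1}{-88162 - \frac{1}{4}} = \frac{1}{- \frac{352649}{4}} = - \frac{4}{352649}$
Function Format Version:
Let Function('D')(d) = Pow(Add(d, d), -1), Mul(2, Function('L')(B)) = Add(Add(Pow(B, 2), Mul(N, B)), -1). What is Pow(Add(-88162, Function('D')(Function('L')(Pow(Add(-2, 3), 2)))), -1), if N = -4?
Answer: Rational(-4, 352649) ≈ -1.1343e-5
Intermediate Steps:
Function('L')(B) = Add(Rational(-1, 2), Mul(Rational(1, 2), Pow(B, 2)), Mul(-2, B)) (Function('L')(B) = Mul(Rational(1, 2), Add(Add(Pow(B, 2), Mul(-4, B)), -1)) = Mul(Rational(1, 2), Add(-1, Pow(B, 2), Mul(-4, B))) = Add(Rational(-1, 2), Mul(Rational(1, 2), Pow(B, 2)), Mul(-2, B)))
Function('D')(d) = Mul(Rational(1, 2), Pow(d, -1)) (Function('D')(d) = Pow(Mul(2, d), -1) = Mul(Rational(1, 2), Pow(d, -1)))
Pow(Add(-88162, Function('D')(Function('L')(Pow(Add(-2, 3), 2)))), -1) = Pow(Add(-88162, Mul(Rational(1, 2), Pow(Add(Rational(-1, 2), Mul(Rational(1, 2), Pow(Pow(Add(-2, 3), 2), 2)), Mul(-2, Pow(Add(-2, 3), 2))), -1))), -1) = Pow(Add(-88162, Mul(Rational(1, 2), Pow(Add(Rational(-1, 2), Mul(Rational(1, 2), Pow(Pow(1, 2), 2)), Mul(-2, Pow(1, 2))), -1))), -1) = Pow(Add(-88162, Mul(Rational(1, 2), Pow(Add(Rational(-1, 2), Mul(Rational(1, 2), Pow(1, 2)), Mul(-2, 1)), -1))), -1) = Pow(Add(-88162, Mul(Rational(1, 2), Pow(Add(Rational(-1, 2), Mul(Rational(1, 2), 1), -2), -1))), -1) = Pow(Add(-88162, Mul(Rational(1, 2), Pow(Add(Rational(-1, 2), Rational(1, 2), -2), -1))), -1) = Pow(Add(-88162, Mul(Rational(1, 2), Pow(-2, -1))), -1) = Pow(Add(-88162, Mul(Rational(1, 2), Rational(-1, 2))), -1) = Pow(Add(-88162, Rational(-1, 4)), -1) = Pow(Rational(-352649, 4), -1) = Rational(-4, 352649)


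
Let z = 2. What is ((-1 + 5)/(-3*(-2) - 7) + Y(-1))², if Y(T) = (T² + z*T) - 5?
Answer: 100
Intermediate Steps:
Y(T) = -5 + T² + 2*T (Y(T) = (T² + 2*T) - 5 = -5 + T² + 2*T)
((-1 + 5)/(-3*(-2) - 7) + Y(-1))² = ((-1 + 5)/(-3*(-2) - 7) + (-5 + (-1)² + 2*(-1)))² = (4/(6 - 7) + (-5 + 1 - 2))² = (4/(-1) - 6)² = (4*(-1) - 6)² = (-4 - 6)² = (-10)² = 100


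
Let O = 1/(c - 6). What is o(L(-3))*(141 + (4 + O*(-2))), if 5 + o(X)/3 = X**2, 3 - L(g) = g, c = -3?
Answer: 40517/3 ≈ 13506.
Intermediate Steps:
L(g) = 3 - g
O = -1/9 (O = 1/(-3 - 6) = 1/(-9) = -1/9 ≈ -0.11111)
o(X) = -15 + 3*X**2
o(L(-3))*(141 + (4 + O*(-2))) = (-15 + 3*(3 - 1*(-3))**2)*(141 + (4 - 1/9*(-2))) = (-15 + 3*(3 + 3)**2)*(141 + (4 + 2/9)) = (-15 + 3*6**2)*(141 + 38/9) = (-15 + 3*36)*(1307/9) = (-15 + 108)*(1307/9) = 93*(1307/9) = 40517/3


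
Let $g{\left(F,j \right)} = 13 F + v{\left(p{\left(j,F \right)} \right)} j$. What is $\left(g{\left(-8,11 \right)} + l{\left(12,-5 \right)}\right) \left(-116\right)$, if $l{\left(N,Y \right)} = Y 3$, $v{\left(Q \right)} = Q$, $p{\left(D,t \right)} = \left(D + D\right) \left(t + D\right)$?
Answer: $-70412$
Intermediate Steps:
$p{\left(D,t \right)} = 2 D \left(D + t\right)$
$g{\left(F,j \right)} = 13 F + 2 j^{2} \left(F + j\right)$ ($g{\left(F,j \right)} = 13 F + 2 j \left(j + F\right) j = 13 F + 2 j \left(F + j\right) j = 13 F + 2 j^{2} \left(F + j\right)$)
$l{\left(N,Y \right)} = 3 Y$
$\left(g{\left(-8,11 \right)} + l{\left(12,-5 \right)}\right) \left(-116\right) = \left(\left(13 \left(-8\right) + 2 \cdot 11^{2} \left(-8 + 11\right)\right) + 3 \left(-5\right)\right) \left(-116\right) = \left(\left(-104 + 2 \cdot 121 \cdot 3\right) - 15\right) \left(-116\right) = \left(\left(-104 + 726\right) - 15\right) \left(-116\right) = \left(622 - 15\right) \left(-116\right) = 607 \left(-116\right) = -70412$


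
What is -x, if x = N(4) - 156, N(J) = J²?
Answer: 140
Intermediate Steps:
x = -140 (x = 4² - 156 = 16 - 156 = -140)
-x = -1*(-140) = 140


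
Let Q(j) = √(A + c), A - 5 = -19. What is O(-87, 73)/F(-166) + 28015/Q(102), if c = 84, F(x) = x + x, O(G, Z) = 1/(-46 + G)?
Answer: 1/44156 + 5603*√70/14 ≈ 3348.4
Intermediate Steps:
F(x) = 2*x
A = -14 (A = 5 - 19 = -14)
Q(j) = √70 (Q(j) = √(-14 + 84) = √70)
O(-87, 73)/F(-166) + 28015/Q(102) = 1/((-46 - 87)*((2*(-166)))) + 28015/(√70) = 1/(-133*(-332)) + 28015*(√70/70) = -1/133*(-1/332) + 5603*√70/14 = 1/44156 + 5603*√70/14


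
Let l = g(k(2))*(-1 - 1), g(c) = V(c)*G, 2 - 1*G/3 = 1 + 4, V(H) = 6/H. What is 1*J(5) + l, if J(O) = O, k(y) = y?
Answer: 59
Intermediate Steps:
G = -9 (G = 6 - 3*(1 + 4) = 6 - 3*5 = 6 - 15 = -9)
g(c) = -54/c (g(c) = (6/c)*(-9) = -54/c)
l = 54 (l = (-54/2)*(-1 - 1) = -54*½*(-2) = -27*(-2) = 54)
1*J(5) + l = 1*5 + 54 = 5 + 54 = 59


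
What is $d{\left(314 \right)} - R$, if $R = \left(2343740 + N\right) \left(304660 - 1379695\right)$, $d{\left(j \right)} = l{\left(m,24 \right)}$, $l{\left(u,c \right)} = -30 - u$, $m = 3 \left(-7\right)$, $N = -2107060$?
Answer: $254439283791$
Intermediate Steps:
$m = -21$
$d{\left(j \right)} = -9$ ($d{\left(j \right)} = -30 - -21 = -30 + 21 = -9$)
$R = -254439283800$ ($R = \left(2343740 - 2107060\right) \left(304660 - 1379695\right) = 236680 \left(-1075035\right) = -254439283800$)
$d{\left(314 \right)} - R = -9 - -254439283800 = -9 + 254439283800 = 254439283791$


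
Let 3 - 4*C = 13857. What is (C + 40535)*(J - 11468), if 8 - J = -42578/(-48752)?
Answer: -20713348371607/48752 ≈ -4.2487e+8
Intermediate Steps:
C = -6927/2 (C = ¾ - ¼*13857 = ¾ - 13857/4 = -6927/2 ≈ -3463.5)
J = 173719/24376 (J = 8 - (-42578)/(-48752) = 8 - (-42578)*(-1)/48752 = 8 - 1*21289/24376 = 8 - 21289/24376 = 173719/24376 ≈ 7.1266)
(C + 40535)*(J - 11468) = (-6927/2 + 40535)*(173719/24376 - 11468) = (74143/2)*(-279370249/24376) = -20713348371607/48752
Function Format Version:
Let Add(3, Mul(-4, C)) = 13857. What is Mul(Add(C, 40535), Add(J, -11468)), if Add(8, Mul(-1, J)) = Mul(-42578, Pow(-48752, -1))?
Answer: Rational(-20713348371607, 48752) ≈ -4.2487e+8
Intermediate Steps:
C = Rational(-6927, 2) (C = Add(Rational(3, 4), Mul(Rational(-1, 4), 13857)) = Add(Rational(3, 4), Rational(-13857, 4)) = Rational(-6927, 2) ≈ -3463.5)
J = Rational(173719, 24376) (J = Add(8, Mul(-1, Mul(-42578, Pow(-48752, -1)))) = Add(8, Mul(-1, Mul(-42578, Rational(-1, 48752)))) = Add(8, Mul(-1, Rational(21289, 24376))) = Add(8, Rational(-21289, 24376)) = Rational(173719, 24376) ≈ 7.1266)
Mul(Add(C, 40535), Add(J, -11468)) = Mul(Add(Rational(-6927, 2), 40535), Add(Rational(173719, 24376), -11468)) = Mul(Rational(74143, 2), Rational(-279370249, 24376)) = Rational(-20713348371607, 48752)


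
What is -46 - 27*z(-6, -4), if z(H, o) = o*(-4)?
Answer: -478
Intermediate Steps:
z(H, o) = -4*o
-46 - 27*z(-6, -4) = -46 - (-108)*(-4) = -46 - 27*16 = -46 - 432 = -478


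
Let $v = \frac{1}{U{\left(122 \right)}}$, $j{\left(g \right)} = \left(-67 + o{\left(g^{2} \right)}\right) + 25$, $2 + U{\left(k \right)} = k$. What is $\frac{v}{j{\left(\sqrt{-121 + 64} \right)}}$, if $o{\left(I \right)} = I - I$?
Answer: $- \frac{1}{5040} \approx -0.00019841$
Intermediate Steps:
$o{\left(I \right)} = 0$
$U{\left(k \right)} = -2 + k$
$j{\left(g \right)} = -42$ ($j{\left(g \right)} = \left(-67 + 0\right) + 25 = -67 + 25 = -42$)
$v = \frac{1}{120}$ ($v = \frac{1}{-2 + 122} = \frac{1}{120} \approx 0.0083333$)
$\frac{v}{j{\left(\sqrt{-121 + 64} \right)}} = \frac{1}{120 \left(-42\right)} = \frac{1}{120} \left(- \frac{1}{42}\right) = - \frac{1}{5040}$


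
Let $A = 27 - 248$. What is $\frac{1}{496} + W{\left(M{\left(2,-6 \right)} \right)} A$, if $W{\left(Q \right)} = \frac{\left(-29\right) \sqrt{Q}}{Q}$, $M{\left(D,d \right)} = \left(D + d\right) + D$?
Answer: $\frac{1}{496} - \frac{6409 i \sqrt{2}}{2} \approx 0.0020161 - 4531.8 i$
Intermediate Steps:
$M{\left(D,d \right)} = d + 2 D$
$W{\left(Q \right)} = - \frac{29}{\sqrt{Q}}$
$A = -221$ ($A = 27 - 248 = -221$)
$\frac{1}{496} + W{\left(M{\left(2,-6 \right)} \right)} A = \frac{1}{496} + - \frac{29}{\sqrt{-6 + 2 \cdot 2}} \left(-221\right) = \frac{1}{496} + - \frac{29}{\sqrt{-6 + 4}} \left(-221\right) = \frac{1}{496} + - \frac{29}{i \sqrt{2}} \left(-221\right) = \frac{1}{496} + - 29 \left(- \frac{i \sqrt{2}}{2}\right) \left(-221\right) = \frac{1}{496} + \frac{29 i \sqrt{2}}{2} \left(-221\right) = \frac{1}{496} - \frac{6409 i \sqrt{2}}{2}$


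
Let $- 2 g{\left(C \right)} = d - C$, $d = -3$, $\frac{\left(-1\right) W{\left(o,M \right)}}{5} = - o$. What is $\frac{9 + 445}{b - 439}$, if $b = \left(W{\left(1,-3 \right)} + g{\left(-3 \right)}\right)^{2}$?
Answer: $- \frac{227}{207} \approx -1.0966$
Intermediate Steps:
$W{\left(o,M \right)} = 5 o$ ($W{\left(o,M \right)} = - 5 \left(- o\right) = 5 o$)
$g{\left(C \right)} = \frac{3}{2} + \frac{C}{2}$ ($g{\left(C \right)} = - \frac{-3 - C}{2} = \frac{3}{2} + \frac{C}{2}$)
$b = 25$ ($b = \left(5 \cdot 1 + \left(\frac{3}{2} + \frac{1}{2} \left(-3\right)\right)\right)^{2} = \left(5 + \left(\frac{3}{2} - \frac{3}{2}\right)\right)^{2} = \left(5 + 0\right)^{2} = 5^{2} = 25$)
$\frac{9 + 445}{b - 439} = \frac{9 + 445}{25 - 439} = \frac{454}{-414} = 454 \left(- \frac{1}{414}\right) = - \frac{227}{207}$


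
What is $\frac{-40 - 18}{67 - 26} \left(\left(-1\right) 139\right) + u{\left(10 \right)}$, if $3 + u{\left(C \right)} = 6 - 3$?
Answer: $\frac{8062}{41} \approx 196.63$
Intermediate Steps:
$u{\left(C \right)} = 0$ ($u{\left(C \right)} = -3 + \left(6 - 3\right) = -3 + 3 = 0$)
$\frac{-40 - 18}{67 - 26} \left(\left(-1\right) 139\right) + u{\left(10 \right)} = \frac{-40 - 18}{67 - 26} \left(\left(-1\right) 139\right) + 0 = - \frac{58}{41} \left(-139\right) + 0 = \left(-58\right) \frac{1}{41} \left(-139\right) + 0 = \left(- \frac{58}{41}\right) \left(-139\right) + 0 = \frac{8062}{41} + 0 = \frac{8062}{41}$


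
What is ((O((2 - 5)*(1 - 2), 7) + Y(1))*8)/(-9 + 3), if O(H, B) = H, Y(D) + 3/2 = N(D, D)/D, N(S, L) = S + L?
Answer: -14/3 ≈ -4.6667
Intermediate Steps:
N(S, L) = L + S
Y(D) = 1/2 (Y(D) = -3/2 + (D + D)/D = -3/2 + (2*D)/D = -3/2 + 2 = 1/2)
((O((2 - 5)*(1 - 2), 7) + Y(1))*8)/(-9 + 3) = (((2 - 5)*(1 - 2) + 1/2)*8)/(-9 + 3) = ((-3*(-1) + 1/2)*8)/(-6) = -(3 + 1/2)*8/6 = -7*8/12 = -1/6*28 = -14/3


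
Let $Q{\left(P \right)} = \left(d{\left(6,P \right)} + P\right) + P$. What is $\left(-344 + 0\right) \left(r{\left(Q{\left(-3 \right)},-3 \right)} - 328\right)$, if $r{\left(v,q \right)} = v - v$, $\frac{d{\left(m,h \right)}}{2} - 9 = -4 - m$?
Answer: $112832$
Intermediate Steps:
$d{\left(m,h \right)} = 10 - 2 m$ ($d{\left(m,h \right)} = 18 + 2 \left(-4 - m\right) = 18 - \left(8 + 2 m\right) = 10 - 2 m$)
$Q{\left(P \right)} = -2 + 2 P$ ($Q{\left(P \right)} = \left(\left(10 - 12\right) + P\right) + P = \left(-2 + P\right) + P = -2 + 2 P$)
$r{\left(v,q \right)} = 0$
$\left(-344 + 0\right) \left(r{\left(Q{\left(-3 \right)},-3 \right)} - 328\right) = \left(-344 + 0\right) \left(0 - 328\right) = \left(-344\right) \left(-328\right) = 112832$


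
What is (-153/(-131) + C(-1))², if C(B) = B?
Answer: 484/17161 ≈ 0.028203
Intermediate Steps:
(-153/(-131) + C(-1))² = (-153/(-131) - 1)² = (-153*(-1/131) - 1)² = (153/131 - 1)² = (22/131)² = 484/17161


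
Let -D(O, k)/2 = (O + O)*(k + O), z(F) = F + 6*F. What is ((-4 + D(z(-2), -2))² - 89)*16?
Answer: 12958576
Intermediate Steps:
z(F) = 7*F
D(O, k) = -4*O*(O + k) (D(O, k) = -2*(O + O)*(k + O) = -2*2*O*(O + k) = -4*O*(O + k))
((-4 + D(z(-2), -2))² - 89)*16 = ((-4 - 4*7*(-2)*(7*(-2) - 2))² - 89)*16 = ((-4 - 4*(-14)*(-14 - 2))² - 89)*16 = ((-4 - 4*(-14)*(-16))² - 89)*16 = ((-4 - 896)² - 89)*16 = ((-900)² - 89)*16 = (810000 - 89)*16 = 809911*16 = 12958576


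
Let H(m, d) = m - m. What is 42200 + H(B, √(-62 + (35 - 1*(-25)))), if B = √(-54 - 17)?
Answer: 42200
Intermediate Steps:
B = I*√71 (B = √(-71) = I*√71 ≈ 8.4261*I)
H(m, d) = 0
42200 + H(B, √(-62 + (35 - 1*(-25)))) = 42200 + 0 = 42200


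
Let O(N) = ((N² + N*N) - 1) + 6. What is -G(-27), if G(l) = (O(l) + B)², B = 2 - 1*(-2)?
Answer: -2152089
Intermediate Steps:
O(N) = 5 + 2*N² (O(N) = ((N² + N²) - 1) + 6 = (2*N² - 1) + 6 = (-1 + 2*N²) + 6 = 5 + 2*N²)
B = 4 (B = 2 + 2 = 4)
G(l) = (9 + 2*l²)² (G(l) = ((5 + 2*l²) + 4)² = (9 + 2*l²)²)
-G(-27) = -(9 + 2*(-27)²)² = -(9 + 2*729)² = -(9 + 1458)² = -1*1467² = -1*2152089 = -2152089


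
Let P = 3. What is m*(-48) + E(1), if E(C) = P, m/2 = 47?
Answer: -4509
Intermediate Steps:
m = 94 (m = 2*47 = 94)
E(C) = 3
m*(-48) + E(1) = 94*(-48) + 3 = -4512 + 3 = -4509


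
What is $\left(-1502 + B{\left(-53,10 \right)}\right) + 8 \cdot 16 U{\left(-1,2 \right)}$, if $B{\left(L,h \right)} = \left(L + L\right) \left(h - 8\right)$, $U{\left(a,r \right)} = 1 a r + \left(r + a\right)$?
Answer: $-1842$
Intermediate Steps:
$U{\left(a,r \right)} = a + r + a r$ ($U{\left(a,r \right)} = a r + \left(a + r\right) = a + r + a r$)
$B{\left(L,h \right)} = 2 L \left(-8 + h\right)$
$\left(-1502 + B{\left(-53,10 \right)}\right) + 8 \cdot 16 U{\left(-1,2 \right)} = \left(-1502 + 2 \left(-53\right) \left(-8 + 10\right)\right) + 8 \cdot 16 \left(-1 + 2 - 2\right) = \left(-1502 + 2 \left(-53\right) 2\right) + 128 \left(-1 + 2 - 2\right) = \left(-1502 - 212\right) + 128 \left(-1\right) = -1714 - 128 = -1842$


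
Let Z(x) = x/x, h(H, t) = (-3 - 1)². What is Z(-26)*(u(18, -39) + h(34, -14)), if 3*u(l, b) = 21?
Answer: 23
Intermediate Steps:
u(l, b) = 7 (u(l, b) = (⅓)*21 = 7)
h(H, t) = 16 (h(H, t) = (-4)² = 16)
Z(x) = 1
Z(-26)*(u(18, -39) + h(34, -14)) = 1*(7 + 16) = 1*23 = 23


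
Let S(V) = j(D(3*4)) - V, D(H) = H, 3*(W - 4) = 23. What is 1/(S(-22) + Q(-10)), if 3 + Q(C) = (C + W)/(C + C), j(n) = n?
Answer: 12/371 ≈ 0.032345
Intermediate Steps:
W = 35/3 (W = 4 + (⅓)*23 = 4 + 23/3 = 35/3 ≈ 11.667)
Q(C) = -3 + (35/3 + C)/(2*C) (Q(C) = -3 + (C + 35/3)/(C + C) = -3 + (35/3 + C)/((2*C)) = -3 + (35/3 + C)*(1/(2*C)) = -3 + (35/3 + C)/(2*C))
S(V) = 12 - V (S(V) = 3*4 - V = 12 - V)
1/(S(-22) + Q(-10)) = 1/((12 - 1*(-22)) + (⅚)*(7 - 3*(-10))/(-10)) = 1/((12 + 22) + (⅚)*(-⅒)*(7 + 30)) = 1/(34 + (⅚)*(-⅒)*37) = 1/(34 - 37/12) = 1/(371/12) = 12/371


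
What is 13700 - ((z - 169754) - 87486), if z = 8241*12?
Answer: 172048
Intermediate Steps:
z = 98892
13700 - ((z - 169754) - 87486) = 13700 - ((98892 - 169754) - 87486) = 13700 - (-70862 - 87486) = 13700 - 1*(-158348) = 13700 + 158348 = 172048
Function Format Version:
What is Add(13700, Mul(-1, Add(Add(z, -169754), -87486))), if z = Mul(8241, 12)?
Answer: 172048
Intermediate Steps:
z = 98892
Add(13700, Mul(-1, Add(Add(z, -169754), -87486))) = Add(13700, Mul(-1, Add(Add(98892, -169754), -87486))) = Add(13700, Mul(-1, Add(-70862, -87486))) = Add(13700, Mul(-1, -158348)) = Add(13700, 158348) = 172048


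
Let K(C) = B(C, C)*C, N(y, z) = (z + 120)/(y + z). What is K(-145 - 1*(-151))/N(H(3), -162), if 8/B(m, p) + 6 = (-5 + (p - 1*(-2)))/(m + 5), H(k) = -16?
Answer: -15664/441 ≈ -35.519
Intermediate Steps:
B(m, p) = 8/(-6 + (-3 + p)/(5 + m)) (B(m, p) = 8/(-6 + (-5 + (p - 1*(-2)))/(m + 5)) = 8/(-6 + (-5 + (p + 2))/(5 + m)) = 8/(-6 + (-5 + (2 + p))/(5 + m)) = 8/(-6 + (-3 + p)/(5 + m)))
N(y, z) = (120 + z)/(y + z)
K(C) = 8*C*(5 + C)/(-33 - 5*C) (K(C) = (8*(5 + C)/(-33 + C - 6*C))*C = (8*(5 + C)/(-33 - 5*C))*C = 8*C*(5 + C)/(-33 - 5*C))
K(-145 - 1*(-151))/N(H(3), -162) = (-8*(-145 - 1*(-151))*(5 + (-145 - 1*(-151)))/(33 + 5*(-145 - 1*(-151))))/(((120 - 162)/(-16 - 162))) = (-8*(-145 + 151)*(5 + (-145 + 151))/(33 + 5*(-145 + 151)))/((-42/(-178))) = (-8*6*(5 + 6)/(33 + 5*6))/((-1/178*(-42))) = (-8*6*11/(33 + 30))/(21/89) = -8*6*11/63*(89/21) = -8*6*1/63*11*(89/21) = -176/21*89/21 = -15664/441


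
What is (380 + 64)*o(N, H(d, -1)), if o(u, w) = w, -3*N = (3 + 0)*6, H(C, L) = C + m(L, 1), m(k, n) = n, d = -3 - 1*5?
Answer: -3108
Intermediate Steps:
d = -8 (d = -3 - 5 = -8)
H(C, L) = 1 + C (H(C, L) = C + 1 = 1 + C)
N = -6 (N = -(3 + 0)*6/3 = -6 ≈ -6.0000)
(380 + 64)*o(N, H(d, -1)) = (380 + 64)*(1 - 8) = 444*(-7) = -3108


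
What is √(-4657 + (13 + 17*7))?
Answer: 5*I*√181 ≈ 67.268*I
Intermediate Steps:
√(-4657 + (13 + 17*7)) = √(-4657 + (13 + 119)) = √(-4657 + 132) = √(-4525) = 5*I*√181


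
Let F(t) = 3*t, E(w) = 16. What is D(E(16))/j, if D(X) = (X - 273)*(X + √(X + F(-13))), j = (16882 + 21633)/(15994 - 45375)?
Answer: 120814672/38515 + 7550917*I*√23/38515 ≈ 3136.8 + 940.23*I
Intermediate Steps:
j = -38515/29381 (j = 38515/(-29381) = 38515*(-1/29381) = -38515/29381 ≈ -1.3109)
D(X) = (-273 + X)*(X + √(-39 + X)) (D(X) = (X - 273)*(X + √(X + 3*(-13))) = (-273 + X)*(X + √(X - 39)) = (-273 + X)*(X + √(-39 + X)))
D(E(16))/j = (16² - 273*16 - 273*√(-39 + 16) + 16*√(-39 + 16))/(-38515/29381) = (256 - 4368 - 273*I*√23 + 16*√(-23))*(-29381/38515) = (256 - 4368 - 273*I*√23 + 16*(I*√23))*(-29381/38515) = (256 - 4368 - 273*I*√23 + 16*I*√23)*(-29381/38515) = (-4112 - 257*I*√23)*(-29381/38515) = 120814672/38515 + 7550917*I*√23/38515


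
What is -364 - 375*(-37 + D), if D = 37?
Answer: -364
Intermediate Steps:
-364 - 375*(-37 + D) = -364 - 375*(-37 + 37) = -364 - 375*0 = -364 + 0 = -364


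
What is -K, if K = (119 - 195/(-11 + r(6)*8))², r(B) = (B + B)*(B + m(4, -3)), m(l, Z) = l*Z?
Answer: -4906722304/344569 ≈ -14240.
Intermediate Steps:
m(l, Z) = Z*l
r(B) = 2*B*(-12 + B) (r(B) = (B + B)*(B - 3*4) = (2*B)*(B - 12) = (2*B)*(-12 + B) = 2*B*(-12 + B))
K = 4906722304/344569 (K = (119 - 195/(-11 + (2*6*(-12 + 6))*8))² = (119 - 195/(-11 + (2*6*(-6))*8))² = (119 - 195/(-11 - 72*8))² = (119 - 195/(-11 - 576))² = (119 - 195/(-587))² = (119 - 195*(-1/587))² = (119 + 195/587)² = (70048/587)² = 4906722304/344569 ≈ 14240.)
-K = -1*4906722304/344569 = -4906722304/344569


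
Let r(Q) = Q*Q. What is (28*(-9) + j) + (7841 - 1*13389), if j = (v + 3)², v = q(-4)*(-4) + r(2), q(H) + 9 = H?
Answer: -2319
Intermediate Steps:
r(Q) = Q²
q(H) = -9 + H
v = 56 (v = (-9 - 4)*(-4) + 2² = -13*(-4) + 4 = 52 + 4 = 56)
j = 3481 (j = (56 + 3)² = 59² = 3481)
(28*(-9) + j) + (7841 - 1*13389) = (28*(-9) + 3481) + (7841 - 1*13389) = (-252 + 3481) + (7841 - 13389) = 3229 - 5548 = -2319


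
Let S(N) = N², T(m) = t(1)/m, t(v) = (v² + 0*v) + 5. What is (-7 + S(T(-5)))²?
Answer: 19321/625 ≈ 30.914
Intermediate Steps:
t(v) = 5 + v² (t(v) = (v² + 0) + 5 = v² + 5 = 5 + v²)
T(m) = 6/m (T(m) = (5 + 1²)/m = (5 + 1)/m = 6/m)
(-7 + S(T(-5)))² = (-7 + (6/(-5))²)² = (-7 + (6*(-⅕))²)² = (-7 + (-6/5)²)² = (-7 + 36/25)² = (-139/25)² = 19321/625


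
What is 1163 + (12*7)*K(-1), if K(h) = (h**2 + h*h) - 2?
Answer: 1163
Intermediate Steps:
K(h) = -2 + 2*h**2 (K(h) = (h**2 + h**2) - 2 = 2*h**2 - 2 = -2 + 2*h**2)
1163 + (12*7)*K(-1) = 1163 + (12*7)*(-2 + 2*(-1)**2) = 1163 + 84*(-2 + 2*1) = 1163 + 84*(-2 + 2) = 1163 + 84*0 = 1163 + 0 = 1163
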